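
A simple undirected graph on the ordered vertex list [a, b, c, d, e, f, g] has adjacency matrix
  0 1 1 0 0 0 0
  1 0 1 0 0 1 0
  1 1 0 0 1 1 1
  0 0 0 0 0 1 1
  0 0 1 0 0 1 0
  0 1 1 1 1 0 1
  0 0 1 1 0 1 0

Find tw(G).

2

A width-2 tree decomposition is:
Bags: B1 = {b, c, f}  B2 = {a, b, c}  B3 = {c, e, f}  B4 = {c, f, g}  B5 = {d, f, g}
Tree: B1–B2, B1–B3, B1–B4, B4–B5
Each bag holds 3 vertices, so the decomposition has width 2, which upper-bounds the treewidth. For the lower bound, the 3 vertices {d, f, g} are pairwise adjacent, and any tree decomposition puts a clique entirely inside one bag — forcing width ≥ 2. The upper and lower bounds meet at 2, so that is the treewidth.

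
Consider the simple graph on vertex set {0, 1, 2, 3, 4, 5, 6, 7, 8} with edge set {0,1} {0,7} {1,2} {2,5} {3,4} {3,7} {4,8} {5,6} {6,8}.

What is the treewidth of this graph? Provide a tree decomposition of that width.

Treewidth 2.
One such decomposition:
Bags: B1 = {2, 5, 6}  B2 = {1, 2, 6}  B3 = {0, 1, 6}  B4 = {0, 6, 7}  B5 = {3, 6, 7}  B6 = {3, 4, 6}  B7 = {4, 6, 8}
Tree: B1–B2, B2–B3, B3–B4, B4–B5, B5–B6, B6–B7

Every bag has size at most 3, so the width is 3 − 1 = 2 and tw(G) ≤ 2. For the lower bound, G contains the cycle 6–5–2–1–0–7–3–4–8–6, so G is not a forest; only forests have treewidth ≤ 1, hence tw(G) ≥ 2. Hence tw(G) = 2 exactly.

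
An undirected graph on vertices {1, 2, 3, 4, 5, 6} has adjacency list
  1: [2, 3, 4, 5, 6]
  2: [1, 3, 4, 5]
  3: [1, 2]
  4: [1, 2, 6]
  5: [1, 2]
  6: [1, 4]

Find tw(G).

A width-2 tree decomposition is:
Bags: B1 = {1, 4, 6}  B2 = {1, 2, 4}  B3 = {1, 2, 3}  B4 = {1, 2, 5}
Tree: B1–B2, B2–B3, B3–B4
The largest bag has 3 vertices, giving width 2; this decomposition certifies tw(G) ≤ 2. Conversely, {1, 2, 3} is a clique of size 3, and the vertices of any clique must share a bag in every tree decomposition; so some bag has ≥ 3 vertices and tw(G) ≥ 2. Hence tw(G) = 2 exactly.

2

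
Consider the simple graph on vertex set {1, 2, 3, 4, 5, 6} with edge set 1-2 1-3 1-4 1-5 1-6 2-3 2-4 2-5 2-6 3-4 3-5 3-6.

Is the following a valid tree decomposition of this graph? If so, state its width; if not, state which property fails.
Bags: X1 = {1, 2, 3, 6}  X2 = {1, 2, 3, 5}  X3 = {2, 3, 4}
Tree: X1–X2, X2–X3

A tree decomposition must satisfy three properties: every vertex lies in some bag; for every edge, both endpoints lie together in some bag; and for every vertex, the bags containing it form a connected subtree. Here edge (1,4) lies in no bag, so the decomposition is invalid.

No — edge (1,4) lies in no bag.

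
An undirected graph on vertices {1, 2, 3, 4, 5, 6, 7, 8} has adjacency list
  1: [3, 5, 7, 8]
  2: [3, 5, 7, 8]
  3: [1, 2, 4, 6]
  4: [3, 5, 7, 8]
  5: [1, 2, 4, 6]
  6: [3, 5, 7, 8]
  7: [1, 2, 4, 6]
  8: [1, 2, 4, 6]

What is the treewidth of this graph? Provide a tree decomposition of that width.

Every bag has size at most 5, so the width is 5 − 1 = 4 and tw(G) ≤ 4. For the lower bound: the 5 vertex sets {2,7}, {5,6}, {1,8}, {3}, {4} are disjoint, each induces a connected subgraph, and every pair is joined by at least one edge of G. Contracting each set to a single vertex therefore yields K_{5} as a minor, and since treewidth is minor-monotone, tw(G) ≥ tw(K_{5}) = 4. The upper and lower bounds meet at 4, so that is the treewidth.

Treewidth 4.
One optimal decomposition is:
Bags: B1 = {2, 3, 5, 7, 8}  B2 = {3, 5, 6, 7, 8}  B3 = {1, 3, 5, 7, 8}  B4 = {3, 4, 5, 7, 8}
Tree: B1–B2, B2–B3, B3–B4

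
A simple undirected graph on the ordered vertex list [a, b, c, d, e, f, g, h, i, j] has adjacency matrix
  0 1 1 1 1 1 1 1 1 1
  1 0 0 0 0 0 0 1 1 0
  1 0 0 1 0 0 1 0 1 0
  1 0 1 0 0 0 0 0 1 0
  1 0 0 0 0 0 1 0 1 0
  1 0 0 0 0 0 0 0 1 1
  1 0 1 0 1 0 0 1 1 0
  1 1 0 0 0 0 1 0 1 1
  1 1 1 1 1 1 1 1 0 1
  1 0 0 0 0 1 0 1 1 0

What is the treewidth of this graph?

3

A width-3 tree decomposition is:
Bags: B1 = {a, g, h, i}  B2 = {a, b, h, i}  B3 = {a, c, g, i}  B4 = {a, c, d, i}  B5 = {a, h, i, j}  B6 = {a, e, g, i}  B7 = {a, f, i, j}
Tree: B1–B2, B1–B3, B3–B4, B1–B5, B1–B6, B5–B7
The largest bag has 4 vertices, giving width 3; this decomposition certifies tw(G) ≤ 3. For the lower bound, the 4 vertices {a, c, d, i} are pairwise adjacent, and any tree decomposition puts a clique entirely inside one bag — forcing width ≥ 3. The upper and lower bounds meet at 3, so that is the treewidth.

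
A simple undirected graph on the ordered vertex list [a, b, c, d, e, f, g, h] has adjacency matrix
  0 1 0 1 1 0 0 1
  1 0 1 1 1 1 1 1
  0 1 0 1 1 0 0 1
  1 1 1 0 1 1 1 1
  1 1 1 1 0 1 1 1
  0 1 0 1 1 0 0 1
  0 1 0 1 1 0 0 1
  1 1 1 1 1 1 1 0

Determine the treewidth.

A width-4 tree decomposition is:
Bags: B1 = {b, c, d, e, h}  B2 = {b, d, e, g, h}  B3 = {b, d, e, f, h}  B4 = {a, b, d, e, h}
Tree: B1–B2, B2–B3, B1–B4
Every bag has size at most 5, so the width is 5 − 1 = 4 and tw(G) ≤ 4. For the lower bound, the 5 vertices {b, d, e, g, h} are pairwise adjacent, and any tree decomposition puts a clique entirely inside one bag — forcing width ≥ 4. Hence tw(G) = 4 exactly.

4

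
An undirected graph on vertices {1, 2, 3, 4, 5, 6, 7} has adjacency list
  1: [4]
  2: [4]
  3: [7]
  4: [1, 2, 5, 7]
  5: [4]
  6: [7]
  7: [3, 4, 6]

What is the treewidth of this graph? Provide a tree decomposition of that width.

Treewidth 1.
One optimal decomposition is:
Bags: B1 = {4, 7}  B2 = {4, 5}  B3 = {2, 4}  B4 = {1, 4}  B5 = {3, 7}  B6 = {6, 7}
Tree: B1–B2, B2–B3, B3–B4, B1–B5, B5–B6

Every bag has size at most 2, so the width is 2 − 1 = 1 and tw(G) ≤ 1. Since G has at least one edge (e.g. 4–7), it is not an edgeless graph, so tw(G) ≥ 1. Combining the bounds, tw(G) = 1.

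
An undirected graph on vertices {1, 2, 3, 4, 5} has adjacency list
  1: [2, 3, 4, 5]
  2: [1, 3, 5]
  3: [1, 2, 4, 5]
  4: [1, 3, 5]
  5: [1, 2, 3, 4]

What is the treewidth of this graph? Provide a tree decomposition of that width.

The largest bag has 4 vertices, giving width 3; this decomposition certifies tw(G) ≤ 3. For the lower bound, the 4 vertices {1, 2, 3, 5} are pairwise adjacent, and any tree decomposition puts a clique entirely inside one bag — forcing width ≥ 3. Combining the bounds, tw(G) = 3.

Treewidth 3.
Bags: B1 = {1, 3, 4, 5}  B2 = {1, 2, 3, 5}
Tree: B1–B2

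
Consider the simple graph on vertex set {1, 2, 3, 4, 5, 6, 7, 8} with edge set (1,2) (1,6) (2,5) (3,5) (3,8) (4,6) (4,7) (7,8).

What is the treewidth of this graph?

2

A width-2 tree decomposition is:
Bags: B1 = {4, 7, 8}  B2 = {3, 4, 8}  B3 = {3, 4, 5}  B4 = {2, 4, 5}  B5 = {1, 2, 4}  B6 = {1, 4, 6}
Tree: B1–B2, B2–B3, B3–B4, B4–B5, B5–B6
Each bag holds 3 vertices, so the decomposition has width 2, which upper-bounds the treewidth. The edges 4–7–8–3–5–2–1–6–4 form a cycle, so G is not a tree and its treewidth is at least 2. Hence tw(G) = 2 exactly.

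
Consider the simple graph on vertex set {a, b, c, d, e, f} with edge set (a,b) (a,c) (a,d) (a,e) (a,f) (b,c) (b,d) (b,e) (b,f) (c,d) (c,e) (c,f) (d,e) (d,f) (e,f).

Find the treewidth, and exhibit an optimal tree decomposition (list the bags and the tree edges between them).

With just one bag of size 6, the width is 6 − 1 = 5, so tw(G) ≤ 5. Conversely, {a, b, c, d, e, f} is a clique of size 6, and the vertices of any clique must share a bag in every tree decomposition; so some bag has ≥ 6 vertices and tw(G) ≥ 5. Therefore the treewidth is 5.

Treewidth 5.
One optimal decomposition is:
Bags: B1 = {a, b, c, d, e, f}
Tree: (single bag)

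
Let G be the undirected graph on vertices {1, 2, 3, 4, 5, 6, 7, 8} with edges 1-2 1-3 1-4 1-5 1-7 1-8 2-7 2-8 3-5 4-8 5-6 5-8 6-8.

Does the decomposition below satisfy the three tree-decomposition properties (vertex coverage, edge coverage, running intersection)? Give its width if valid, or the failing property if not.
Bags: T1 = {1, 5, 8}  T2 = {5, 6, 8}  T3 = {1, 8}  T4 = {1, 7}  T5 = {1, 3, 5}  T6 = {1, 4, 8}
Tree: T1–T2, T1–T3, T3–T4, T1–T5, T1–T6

No — vertex 2 appears in no bag.

A tree decomposition must satisfy three properties: every vertex lies in some bag; for every edge, both endpoints lie together in some bag; and for every vertex, the bags containing it form a connected subtree. Here vertex 2 appears in no bag, so the decomposition is invalid.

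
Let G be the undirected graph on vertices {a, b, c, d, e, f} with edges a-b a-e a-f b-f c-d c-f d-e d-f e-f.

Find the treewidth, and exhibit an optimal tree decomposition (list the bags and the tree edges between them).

Treewidth 2.
One optimal decomposition is:
Bags: B1 = {c, d, f}  B2 = {d, e, f}  B3 = {a, e, f}  B4 = {a, b, f}
Tree: B1–B2, B2–B3, B3–B4

The largest bag has 3 vertices, giving width 2; this decomposition certifies tw(G) ≤ 2. For the lower bound, the 3 vertices {d, e, f} are pairwise adjacent, and any tree decomposition puts a clique entirely inside one bag — forcing width ≥ 2. The upper and lower bounds meet at 2, so that is the treewidth.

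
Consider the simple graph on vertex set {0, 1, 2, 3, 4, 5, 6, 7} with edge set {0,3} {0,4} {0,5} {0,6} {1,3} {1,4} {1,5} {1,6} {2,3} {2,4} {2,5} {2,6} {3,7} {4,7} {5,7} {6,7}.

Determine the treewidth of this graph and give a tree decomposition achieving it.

Treewidth 4.
Bags: B1 = {0, 1, 2, 5, 7}  B2 = {0, 1, 2, 6, 7}  B3 = {0, 1, 2, 3, 7}  B4 = {0, 1, 2, 4, 7}
Tree: B1–B2, B2–B3, B3–B4

Every bag has size at most 5, so the width is 5 − 1 = 4 and tw(G) ≤ 4. For the lower bound: the 5 vertex sets {2,5}, {6,7}, {0,3}, {1}, {4} are disjoint, each induces a connected subgraph, and every pair is joined by at least one edge of G. Contracting each set to a single vertex therefore yields K_{5} as a minor, and since treewidth is minor-monotone, tw(G) ≥ tw(K_{5}) = 4. Therefore the treewidth is 4.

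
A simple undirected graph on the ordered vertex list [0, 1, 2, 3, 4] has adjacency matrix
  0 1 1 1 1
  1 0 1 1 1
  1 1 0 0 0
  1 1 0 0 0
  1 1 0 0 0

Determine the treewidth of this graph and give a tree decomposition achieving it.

The largest bag has 3 vertices, giving width 2; this decomposition certifies tw(G) ≤ 2. Conversely, {0, 1, 2} is a clique of size 3, and the vertices of any clique must share a bag in every tree decomposition; so some bag has ≥ 3 vertices and tw(G) ≥ 2. Hence tw(G) = 2 exactly.

Treewidth 2.
Bags: B1 = {0, 1, 3}  B2 = {0, 1, 2}  B3 = {0, 1, 4}
Tree: B1–B2, B1–B3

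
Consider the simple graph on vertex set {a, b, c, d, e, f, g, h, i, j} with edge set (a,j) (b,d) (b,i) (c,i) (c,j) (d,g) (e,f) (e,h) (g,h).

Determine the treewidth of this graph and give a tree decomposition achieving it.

The largest bag has 2 vertices, giving width 1; this decomposition certifies tw(G) ≤ 1. G has an edge, so its treewidth is at least 1. Hence tw(G) = 1 exactly.

Treewidth 1.
One optimal decomposition is:
Bags: B1 = {a, j}  B2 = {c, j}  B3 = {c, i}  B4 = {b, i}  B5 = {b, d}  B6 = {d, g}  B7 = {g, h}  B8 = {e, h}  B9 = {e, f}
Tree: B1–B2, B2–B3, B3–B4, B4–B5, B5–B6, B6–B7, B7–B8, B8–B9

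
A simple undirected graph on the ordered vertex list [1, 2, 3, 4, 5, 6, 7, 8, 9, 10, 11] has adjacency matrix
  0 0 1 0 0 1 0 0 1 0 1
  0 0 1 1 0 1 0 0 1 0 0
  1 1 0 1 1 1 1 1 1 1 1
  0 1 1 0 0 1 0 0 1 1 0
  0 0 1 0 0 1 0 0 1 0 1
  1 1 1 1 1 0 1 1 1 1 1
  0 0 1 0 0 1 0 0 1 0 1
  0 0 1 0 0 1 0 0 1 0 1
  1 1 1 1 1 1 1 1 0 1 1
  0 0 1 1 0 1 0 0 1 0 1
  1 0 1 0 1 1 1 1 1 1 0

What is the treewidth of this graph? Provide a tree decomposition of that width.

Treewidth 4.
Bags: B1 = {3, 6, 7, 9, 11}  B2 = {3, 5, 6, 9, 11}  B3 = {3, 6, 9, 10, 11}  B4 = {3, 6, 8, 9, 11}  B5 = {1, 3, 6, 9, 11}  B6 = {3, 4, 6, 9, 10}  B7 = {2, 3, 4, 6, 9}
Tree: B1–B2, B1–B3, B2–B4, B4–B5, B3–B6, B6–B7

Every bag has size at most 5, so the width is 5 − 1 = 4 and tw(G) ≤ 4. On the other hand G contains the 5-clique {2, 3, 4, 6, 9}. A clique must lie in a single bag of any decomposition, so no decomposition can have width below 4. Combining the bounds, tw(G) = 4.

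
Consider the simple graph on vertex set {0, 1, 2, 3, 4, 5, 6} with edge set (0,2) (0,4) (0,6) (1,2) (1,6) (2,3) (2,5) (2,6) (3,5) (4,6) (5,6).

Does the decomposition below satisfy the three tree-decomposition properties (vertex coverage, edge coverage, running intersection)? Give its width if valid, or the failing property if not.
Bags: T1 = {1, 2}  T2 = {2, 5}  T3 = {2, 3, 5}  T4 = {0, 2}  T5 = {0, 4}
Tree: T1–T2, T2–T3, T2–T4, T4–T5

No — vertex 6 appears in no bag.

A tree decomposition must satisfy three properties: every vertex lies in some bag; for every edge, both endpoints lie together in some bag; and for every vertex, the bags containing it form a connected subtree. Here vertex 6 appears in no bag, so the decomposition is invalid.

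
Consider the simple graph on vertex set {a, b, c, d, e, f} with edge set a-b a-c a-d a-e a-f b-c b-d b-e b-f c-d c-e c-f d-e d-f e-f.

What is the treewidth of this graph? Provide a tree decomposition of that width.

A single bag containing all 6 vertices is trivially a valid decomposition of width 5. For the lower bound, the 6 vertices {a, b, c, d, e, f} are pairwise adjacent, and any tree decomposition puts a clique entirely inside one bag — forcing width ≥ 5. Therefore the treewidth is 5.

Treewidth 5.
Bags: B1 = {a, b, c, d, e, f}
Tree: (single bag)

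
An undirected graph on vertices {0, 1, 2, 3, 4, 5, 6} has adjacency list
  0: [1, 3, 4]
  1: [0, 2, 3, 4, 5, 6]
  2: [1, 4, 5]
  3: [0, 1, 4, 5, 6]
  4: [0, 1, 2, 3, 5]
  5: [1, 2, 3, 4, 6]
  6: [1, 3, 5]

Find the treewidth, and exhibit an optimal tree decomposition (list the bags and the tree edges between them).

Treewidth 3.
One such decomposition:
Bags: B1 = {1, 2, 4, 5}  B2 = {1, 3, 4, 5}  B3 = {1, 3, 5, 6}  B4 = {0, 1, 3, 4}
Tree: B1–B2, B2–B3, B2–B4

Every bag has size at most 4, so the width is 4 − 1 = 3 and tw(G) ≤ 3. On the other hand G contains the 4-clique {1, 2, 4, 5}. A clique must lie in a single bag of any decomposition, so no decomposition can have width below 3. Hence tw(G) = 3 exactly.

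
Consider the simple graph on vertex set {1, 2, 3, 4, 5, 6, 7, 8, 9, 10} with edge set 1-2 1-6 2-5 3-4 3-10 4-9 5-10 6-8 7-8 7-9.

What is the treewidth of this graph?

2

A width-2 tree decomposition is:
Bags: B1 = {7, 8, 9}  B2 = {4, 8, 9}  B3 = {3, 4, 8}  B4 = {3, 8, 10}  B5 = {5, 8, 10}  B6 = {2, 5, 8}  B7 = {1, 2, 8}  B8 = {1, 6, 8}
Tree: B1–B2, B2–B3, B3–B4, B4–B5, B5–B6, B6–B7, B7–B8
Every bag has size at most 3, so the width is 3 − 1 = 2 and tw(G) ≤ 2. The edges 8–7–9–4–3–10–5–2–1–6–8 form a cycle, so G is not a tree and its treewidth is at least 2. The upper and lower bounds meet at 2, so that is the treewidth.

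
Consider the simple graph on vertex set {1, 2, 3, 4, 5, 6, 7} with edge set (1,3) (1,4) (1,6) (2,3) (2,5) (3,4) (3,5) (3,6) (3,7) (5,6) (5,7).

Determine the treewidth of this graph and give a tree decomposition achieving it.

Treewidth 2.
One optimal decomposition is:
Bags: B1 = {3, 5, 7}  B2 = {2, 3, 5}  B3 = {3, 5, 6}  B4 = {1, 3, 6}  B5 = {1, 3, 4}
Tree: B1–B2, B2–B3, B3–B4, B4–B5

The largest bag has 3 vertices, giving width 2; this decomposition certifies tw(G) ≤ 2. Conversely, {1, 3, 4} is a clique of size 3, and the vertices of any clique must share a bag in every tree decomposition; so some bag has ≥ 3 vertices and tw(G) ≥ 2. Combining the bounds, tw(G) = 2.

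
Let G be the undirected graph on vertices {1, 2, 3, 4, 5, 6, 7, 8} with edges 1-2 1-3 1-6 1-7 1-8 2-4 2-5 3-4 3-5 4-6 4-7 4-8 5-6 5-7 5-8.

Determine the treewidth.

3

A width-3 tree decomposition is:
Bags: B1 = {1, 2, 4, 5}  B2 = {1, 4, 5, 7}  B3 = {1, 4, 5, 6}  B4 = {1, 4, 5, 8}  B5 = {1, 3, 4, 5}
Tree: B1–B2, B2–B3, B3–B4, B4–B5
Every bag has size at most 4, so the width is 4 − 1 = 3 and tw(G) ≤ 3. For the lower bound: the 4 vertex sets {2,5}, {1,7}, {4}, {6} are disjoint, each induces a connected subgraph, and every pair is joined by at least one edge of G. Contracting each set to a single vertex therefore yields K_{4} as a minor, and since treewidth is minor-monotone, tw(G) ≥ tw(K_{4}) = 3. Hence tw(G) = 3 exactly.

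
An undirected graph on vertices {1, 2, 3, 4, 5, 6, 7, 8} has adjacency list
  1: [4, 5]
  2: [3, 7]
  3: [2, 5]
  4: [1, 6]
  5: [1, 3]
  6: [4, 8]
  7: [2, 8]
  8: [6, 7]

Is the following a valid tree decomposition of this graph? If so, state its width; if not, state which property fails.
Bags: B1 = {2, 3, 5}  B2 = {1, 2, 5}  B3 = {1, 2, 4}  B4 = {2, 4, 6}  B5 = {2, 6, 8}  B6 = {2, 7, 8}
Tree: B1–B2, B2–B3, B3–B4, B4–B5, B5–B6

Vertex coverage: the bags together contain {1, 2, 3, 4, 5, 6, 7, 8}, the full vertex set. Edge coverage: each edge of G has both endpoints in at least one bag. Running intersection: for every vertex, the bags containing it form a connected subtree. All three properties hold, so this is a valid tree decomposition of width max|bag| − 1 = 2, and hence tw(G) ≤ 2.

Yes; width 2.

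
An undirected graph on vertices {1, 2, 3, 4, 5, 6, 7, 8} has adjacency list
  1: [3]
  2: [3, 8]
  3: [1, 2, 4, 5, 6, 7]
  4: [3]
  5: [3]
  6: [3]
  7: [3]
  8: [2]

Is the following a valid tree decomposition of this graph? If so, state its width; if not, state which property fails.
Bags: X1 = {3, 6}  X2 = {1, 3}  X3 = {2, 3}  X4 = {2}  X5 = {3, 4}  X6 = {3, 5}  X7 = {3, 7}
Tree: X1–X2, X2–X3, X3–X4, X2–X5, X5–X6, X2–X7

No — vertex 8 appears in no bag.

A tree decomposition must satisfy three properties: every vertex lies in some bag; for every edge, both endpoints lie together in some bag; and for every vertex, the bags containing it form a connected subtree. Here vertex 8 appears in no bag, so the decomposition is invalid.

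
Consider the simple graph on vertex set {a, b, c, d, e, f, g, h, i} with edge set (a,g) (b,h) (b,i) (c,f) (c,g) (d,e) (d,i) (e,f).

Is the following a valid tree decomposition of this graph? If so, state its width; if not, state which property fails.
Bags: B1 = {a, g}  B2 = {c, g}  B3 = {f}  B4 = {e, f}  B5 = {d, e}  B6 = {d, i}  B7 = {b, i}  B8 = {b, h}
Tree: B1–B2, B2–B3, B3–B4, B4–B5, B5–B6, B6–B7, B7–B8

No — edge (c,f) lies in no bag.

A tree decomposition must satisfy three properties: every vertex lies in some bag; for every edge, both endpoints lie together in some bag; and for every vertex, the bags containing it form a connected subtree. Here edge (c,f) lies in no bag, so the decomposition is invalid.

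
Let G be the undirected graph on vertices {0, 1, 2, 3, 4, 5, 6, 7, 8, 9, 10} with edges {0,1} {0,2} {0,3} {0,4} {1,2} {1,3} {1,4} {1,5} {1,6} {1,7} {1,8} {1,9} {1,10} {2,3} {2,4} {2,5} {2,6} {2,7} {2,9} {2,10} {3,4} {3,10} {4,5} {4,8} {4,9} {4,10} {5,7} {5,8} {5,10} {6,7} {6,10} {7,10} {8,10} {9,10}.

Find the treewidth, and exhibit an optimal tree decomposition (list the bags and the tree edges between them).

Treewidth 4.
One optimal decomposition is:
Bags: B1 = {0, 1, 2, 3, 4}  B2 = {1, 2, 3, 4, 10}  B3 = {1, 2, 4, 5, 10}  B4 = {1, 2, 5, 7, 10}  B5 = {1, 4, 5, 8, 10}  B6 = {1, 2, 6, 7, 10}  B7 = {1, 2, 4, 9, 10}
Tree: B1–B2, B2–B3, B3–B4, B3–B5, B4–B6, B2–B7

Each bag holds 5 vertices, so the decomposition has width 4, which upper-bounds the treewidth. For the lower bound, the 5 vertices {1, 4, 5, 8, 10} are pairwise adjacent, and any tree decomposition puts a clique entirely inside one bag — forcing width ≥ 4. The upper and lower bounds meet at 4, so that is the treewidth.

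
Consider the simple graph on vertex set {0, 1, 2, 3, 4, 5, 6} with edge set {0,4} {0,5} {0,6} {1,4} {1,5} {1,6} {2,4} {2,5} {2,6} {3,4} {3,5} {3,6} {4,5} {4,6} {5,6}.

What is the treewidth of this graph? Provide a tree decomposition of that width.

Treewidth 3.
Bags: B1 = {1, 4, 5, 6}  B2 = {2, 4, 5, 6}  B3 = {3, 4, 5, 6}  B4 = {0, 4, 5, 6}
Tree: B1–B2, B2–B3, B1–B4

The largest bag has 4 vertices, giving width 3; this decomposition certifies tw(G) ≤ 3. For the lower bound, the 4 vertices {0, 4, 5, 6} are pairwise adjacent, and any tree decomposition puts a clique entirely inside one bag — forcing width ≥ 3. Therefore the treewidth is 3.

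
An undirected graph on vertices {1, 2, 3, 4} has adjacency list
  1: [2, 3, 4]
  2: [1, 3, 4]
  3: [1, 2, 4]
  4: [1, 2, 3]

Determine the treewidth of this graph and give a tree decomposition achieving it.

With just one bag of size 4, the width is 4 − 1 = 3, so tw(G) ≤ 3. On the other hand G contains the 4-clique {1, 2, 3, 4}. A clique must lie in a single bag of any decomposition, so no decomposition can have width below 3. Therefore the treewidth is 3.

Treewidth 3.
Bags: B1 = {1, 2, 3, 4}
Tree: (single bag)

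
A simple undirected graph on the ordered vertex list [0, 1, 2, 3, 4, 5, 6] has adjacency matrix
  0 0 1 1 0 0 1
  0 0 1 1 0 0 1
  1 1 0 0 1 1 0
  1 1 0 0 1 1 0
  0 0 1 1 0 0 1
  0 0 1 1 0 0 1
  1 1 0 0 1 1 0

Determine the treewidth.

A width-3 tree decomposition is:
Bags: B1 = {2, 3, 4, 6}  B2 = {1, 2, 3, 6}  B3 = {2, 3, 5, 6}  B4 = {0, 2, 3, 6}
Tree: B1–B2, B2–B3, B3–B4
The largest bag has 4 vertices, giving width 3; this decomposition certifies tw(G) ≤ 3. For the lower bound: the 4 vertex sets {4,6}, {1,2}, {3}, {5} are disjoint, each induces a connected subgraph, and every pair is joined by at least one edge of G. Contracting each set to a single vertex therefore yields K_{4} as a minor, and since treewidth is minor-monotone, tw(G) ≥ tw(K_{4}) = 3. Therefore the treewidth is 3.

3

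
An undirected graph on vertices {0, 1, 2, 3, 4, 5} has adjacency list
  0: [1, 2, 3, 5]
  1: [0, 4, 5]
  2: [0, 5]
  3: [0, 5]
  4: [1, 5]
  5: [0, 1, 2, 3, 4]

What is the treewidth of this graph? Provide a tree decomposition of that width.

Every bag has size at most 3, so the width is 3 − 1 = 2 and tw(G) ≤ 2. On the other hand G contains the 3-clique {0, 1, 5}. A clique must lie in a single bag of any decomposition, so no decomposition can have width below 2. Therefore the treewidth is 2.

Treewidth 2.
One optimal decomposition is:
Bags: B1 = {0, 2, 5}  B2 = {0, 1, 5}  B3 = {0, 3, 5}  B4 = {1, 4, 5}
Tree: B1–B2, B2–B3, B2–B4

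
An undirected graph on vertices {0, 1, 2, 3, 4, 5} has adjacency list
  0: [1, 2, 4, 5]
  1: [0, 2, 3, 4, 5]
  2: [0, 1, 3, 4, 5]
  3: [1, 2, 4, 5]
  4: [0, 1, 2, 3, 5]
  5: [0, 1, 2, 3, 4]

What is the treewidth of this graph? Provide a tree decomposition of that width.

Treewidth 4.
Bags: B1 = {0, 1, 2, 4, 5}  B2 = {1, 2, 3, 4, 5}
Tree: B1–B2

Each bag holds 5 vertices, so the decomposition has width 4, which upper-bounds the treewidth. On the other hand G contains the 5-clique {0, 1, 2, 4, 5}. A clique must lie in a single bag of any decomposition, so no decomposition can have width below 4. Hence tw(G) = 4 exactly.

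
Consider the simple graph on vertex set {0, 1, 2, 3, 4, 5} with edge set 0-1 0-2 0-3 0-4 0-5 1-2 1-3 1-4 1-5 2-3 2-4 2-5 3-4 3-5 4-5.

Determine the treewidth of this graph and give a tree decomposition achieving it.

Treewidth 5.
Bags: B1 = {0, 1, 2, 3, 4, 5}
Tree: (single bag)

A single bag containing all 6 vertices is trivially a valid decomposition of width 5. On the other hand G contains the 6-clique {0, 1, 2, 3, 4, 5}. A clique must lie in a single bag of any decomposition, so no decomposition can have width below 5. Therefore the treewidth is 5.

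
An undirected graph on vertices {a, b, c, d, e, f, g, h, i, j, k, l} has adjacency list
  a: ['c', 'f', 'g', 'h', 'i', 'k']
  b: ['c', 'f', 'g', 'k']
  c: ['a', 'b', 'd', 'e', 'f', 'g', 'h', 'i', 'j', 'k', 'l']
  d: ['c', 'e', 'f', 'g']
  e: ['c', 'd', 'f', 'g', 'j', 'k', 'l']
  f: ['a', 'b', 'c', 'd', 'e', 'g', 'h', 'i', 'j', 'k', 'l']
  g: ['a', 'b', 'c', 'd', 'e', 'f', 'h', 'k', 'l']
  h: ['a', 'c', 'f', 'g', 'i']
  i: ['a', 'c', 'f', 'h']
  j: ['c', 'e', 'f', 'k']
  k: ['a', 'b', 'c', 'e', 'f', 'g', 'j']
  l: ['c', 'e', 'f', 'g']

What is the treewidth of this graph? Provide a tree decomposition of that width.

Treewidth 4.
Bags: B1 = {a, c, f, g, k}  B2 = {c, e, f, g, k}  B3 = {b, c, f, g, k}  B4 = {a, c, f, g, h}  B5 = {a, c, f, h, i}  B6 = {c, e, f, j, k}  B7 = {c, e, f, g, l}  B8 = {c, d, e, f, g}
Tree: B1–B2, B2–B3, B1–B4, B4–B5, B2–B6, B2–B7, B2–B8

Each bag holds 5 vertices, so the decomposition has width 4, which upper-bounds the treewidth. Conversely, {c, d, e, f, g} is a clique of size 5, and the vertices of any clique must share a bag in every tree decomposition; so some bag has ≥ 5 vertices and tw(G) ≥ 4. Hence tw(G) = 4 exactly.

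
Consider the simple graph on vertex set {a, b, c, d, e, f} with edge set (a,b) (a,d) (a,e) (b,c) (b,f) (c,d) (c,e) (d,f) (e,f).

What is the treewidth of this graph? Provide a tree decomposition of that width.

The largest bag has 4 vertices, giving width 3; this decomposition certifies tw(G) ≤ 3. For the lower bound: the 4 vertex sets {b,f}, {c,d}, {e}, {a} are disjoint, each induces a connected subgraph, and every pair is joined by at least one edge of G. Contracting each set to a single vertex therefore yields K_{4} as a minor, and since treewidth is minor-monotone, tw(G) ≥ tw(K_{4}) = 3. Combining the bounds, tw(G) = 3.

Treewidth 3.
One optimal decomposition is:
Bags: B1 = {b, d, e, f}  B2 = {b, c, d, e}  B3 = {a, b, d, e}
Tree: B1–B2, B2–B3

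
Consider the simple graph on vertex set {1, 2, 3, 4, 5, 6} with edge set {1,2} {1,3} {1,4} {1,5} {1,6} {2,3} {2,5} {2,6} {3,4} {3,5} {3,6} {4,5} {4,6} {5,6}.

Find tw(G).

4

A width-4 tree decomposition is:
Bags: B1 = {1, 2, 3, 5, 6}  B2 = {1, 3, 4, 5, 6}
Tree: B1–B2
Every bag has size at most 5, so the width is 5 − 1 = 4 and tw(G) ≤ 4. For the lower bound, the 5 vertices {1, 2, 3, 5, 6} are pairwise adjacent, and any tree decomposition puts a clique entirely inside one bag — forcing width ≥ 4. Hence tw(G) = 4 exactly.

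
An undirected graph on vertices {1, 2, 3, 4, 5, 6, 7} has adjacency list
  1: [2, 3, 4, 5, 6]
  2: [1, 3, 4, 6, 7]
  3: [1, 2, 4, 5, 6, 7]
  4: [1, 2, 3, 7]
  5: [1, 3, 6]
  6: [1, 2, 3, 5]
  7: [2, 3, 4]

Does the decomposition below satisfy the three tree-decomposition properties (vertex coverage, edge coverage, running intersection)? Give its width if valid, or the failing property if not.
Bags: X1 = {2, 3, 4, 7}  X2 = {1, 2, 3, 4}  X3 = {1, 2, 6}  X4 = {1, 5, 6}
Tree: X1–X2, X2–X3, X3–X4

No — edge (3,6) lies in no bag.

A tree decomposition must satisfy three properties: every vertex lies in some bag; for every edge, both endpoints lie together in some bag; and for every vertex, the bags containing it form a connected subtree. Here edge (3,6) lies in no bag, so the decomposition is invalid.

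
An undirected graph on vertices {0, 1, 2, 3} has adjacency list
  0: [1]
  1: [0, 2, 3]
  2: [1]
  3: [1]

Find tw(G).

A width-1 tree decomposition is:
Bags: B1 = {0, 1}  B2 = {1, 3}  B3 = {1, 2}
Tree: B1–B2, B2–B3
Each bag holds 2 vertices, so the decomposition has width 1, which upper-bounds the treewidth. Any graph with an edge has treewidth ≥ 1, and G has the edge 1–0. The upper and lower bounds meet at 1, so that is the treewidth.

1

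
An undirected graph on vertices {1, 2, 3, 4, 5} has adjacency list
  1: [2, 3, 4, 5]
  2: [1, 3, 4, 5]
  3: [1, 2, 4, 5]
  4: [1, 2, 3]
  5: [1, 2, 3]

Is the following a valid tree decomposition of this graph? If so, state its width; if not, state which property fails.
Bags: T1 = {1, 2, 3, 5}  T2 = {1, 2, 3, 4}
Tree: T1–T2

Yes; width 3.

Vertex coverage: the bags together contain {1, 2, 3, 4, 5}, the full vertex set. Edge coverage: each edge of G has both endpoints in at least one bag. Running intersection: for every vertex, the bags containing it form a connected subtree. All three properties hold, so this is a valid tree decomposition of width max|bag| − 1 = 3, and hence tw(G) ≤ 3.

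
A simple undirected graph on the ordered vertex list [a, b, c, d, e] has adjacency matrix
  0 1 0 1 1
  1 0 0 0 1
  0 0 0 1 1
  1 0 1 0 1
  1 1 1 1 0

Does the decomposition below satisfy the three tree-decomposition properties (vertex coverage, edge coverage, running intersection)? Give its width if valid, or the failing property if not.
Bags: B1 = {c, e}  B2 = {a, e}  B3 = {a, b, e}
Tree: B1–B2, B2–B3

No — vertex d appears in no bag.

A tree decomposition must satisfy three properties: every vertex lies in some bag; for every edge, both endpoints lie together in some bag; and for every vertex, the bags containing it form a connected subtree. Here vertex d appears in no bag, so the decomposition is invalid.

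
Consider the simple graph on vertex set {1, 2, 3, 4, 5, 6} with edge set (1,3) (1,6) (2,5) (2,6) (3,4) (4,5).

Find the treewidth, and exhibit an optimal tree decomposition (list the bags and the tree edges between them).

Each bag holds 3 vertices, so the decomposition has width 2, which upper-bounds the treewidth. The edges 4–5–2–6–1–3–4 form a cycle, so G is not a tree and its treewidth is at least 2. The upper and lower bounds meet at 2, so that is the treewidth.

Treewidth 2.
Bags: B1 = {2, 4, 5}  B2 = {2, 4, 6}  B3 = {1, 4, 6}  B4 = {1, 3, 4}
Tree: B1–B2, B2–B3, B3–B4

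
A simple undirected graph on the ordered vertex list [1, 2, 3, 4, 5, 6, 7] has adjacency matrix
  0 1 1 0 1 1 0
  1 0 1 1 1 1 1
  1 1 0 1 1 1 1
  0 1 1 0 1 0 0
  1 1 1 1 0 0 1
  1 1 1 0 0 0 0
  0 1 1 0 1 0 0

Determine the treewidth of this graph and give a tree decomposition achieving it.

Treewidth 3.
One such decomposition:
Bags: B1 = {2, 3, 5, 7}  B2 = {1, 2, 3, 5}  B3 = {1, 2, 3, 6}  B4 = {2, 3, 4, 5}
Tree: B1–B2, B2–B3, B1–B4

The largest bag has 4 vertices, giving width 3; this decomposition certifies tw(G) ≤ 3. On the other hand G contains the 4-clique {1, 2, 3, 5}. A clique must lie in a single bag of any decomposition, so no decomposition can have width below 3. Therefore the treewidth is 3.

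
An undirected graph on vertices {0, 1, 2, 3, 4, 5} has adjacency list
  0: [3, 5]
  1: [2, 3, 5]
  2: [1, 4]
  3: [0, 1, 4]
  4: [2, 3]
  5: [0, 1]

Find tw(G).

A width-2 tree decomposition is:
Bags: B1 = {1, 2, 4}  B2 = {1, 3, 4}  B3 = {1, 3, 5}  B4 = {0, 3, 5}
Tree: B1–B2, B2–B3, B3–B4
Each bag holds 3 vertices, so the decomposition has width 2, which upper-bounds the treewidth. For the lower bound, G contains the cycle 2–4–3–1–2, so G is not a forest; only forests have treewidth ≤ 1, hence tw(G) ≥ 2. Hence tw(G) = 2 exactly.

2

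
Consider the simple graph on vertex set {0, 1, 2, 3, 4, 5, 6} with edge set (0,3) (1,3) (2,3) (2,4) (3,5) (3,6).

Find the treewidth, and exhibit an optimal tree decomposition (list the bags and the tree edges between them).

Treewidth 1.
One optimal decomposition is:
Bags: B1 = {2, 3}  B2 = {0, 3}  B3 = {3, 6}  B4 = {2, 4}  B5 = {3, 5}  B6 = {1, 3}
Tree: B1–B2, B2–B3, B1–B4, B3–B5, B2–B6

Every bag has size at most 2, so the width is 2 − 1 = 1 and tw(G) ≤ 1. G has an edge, so its treewidth is at least 1. The upper and lower bounds meet at 1, so that is the treewidth.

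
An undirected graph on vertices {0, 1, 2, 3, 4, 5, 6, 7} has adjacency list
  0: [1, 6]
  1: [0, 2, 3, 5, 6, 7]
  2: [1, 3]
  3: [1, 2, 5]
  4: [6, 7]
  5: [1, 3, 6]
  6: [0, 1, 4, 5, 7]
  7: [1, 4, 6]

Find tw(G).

2

A width-2 tree decomposition is:
Bags: B1 = {1, 6, 7}  B2 = {1, 5, 6}  B3 = {4, 6, 7}  B4 = {1, 3, 5}  B5 = {0, 1, 6}  B6 = {1, 2, 3}
Tree: B1–B2, B1–B3, B2–B4, B1–B5, B4–B6
Every bag has size at most 3, so the width is 3 − 1 = 2 and tw(G) ≤ 2. For the lower bound, the 3 vertices {1, 2, 3} are pairwise adjacent, and any tree decomposition puts a clique entirely inside one bag — forcing width ≥ 2. Combining the bounds, tw(G) = 2.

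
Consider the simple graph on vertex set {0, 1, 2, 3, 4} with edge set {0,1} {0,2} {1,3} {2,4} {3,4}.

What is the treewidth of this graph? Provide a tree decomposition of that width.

Each bag holds 3 vertices, so the decomposition has width 2, which upper-bounds the treewidth. Since 1–0–2–4–3–1 is a cycle in G, G is not acyclic. Forests are exactly the graphs of treewidth ≤ 1, so tw(G) ≥ 2. Therefore the treewidth is 2.

Treewidth 2.
One such decomposition:
Bags: B1 = {0, 1, 2}  B2 = {1, 2, 4}  B3 = {1, 3, 4}
Tree: B1–B2, B2–B3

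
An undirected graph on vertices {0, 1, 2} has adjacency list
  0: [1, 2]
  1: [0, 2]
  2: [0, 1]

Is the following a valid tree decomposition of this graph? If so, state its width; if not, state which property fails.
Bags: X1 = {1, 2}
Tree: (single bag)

No — vertex 0 appears in no bag.

A tree decomposition must satisfy three properties: every vertex lies in some bag; for every edge, both endpoints lie together in some bag; and for every vertex, the bags containing it form a connected subtree. Here vertex 0 appears in no bag, so the decomposition is invalid.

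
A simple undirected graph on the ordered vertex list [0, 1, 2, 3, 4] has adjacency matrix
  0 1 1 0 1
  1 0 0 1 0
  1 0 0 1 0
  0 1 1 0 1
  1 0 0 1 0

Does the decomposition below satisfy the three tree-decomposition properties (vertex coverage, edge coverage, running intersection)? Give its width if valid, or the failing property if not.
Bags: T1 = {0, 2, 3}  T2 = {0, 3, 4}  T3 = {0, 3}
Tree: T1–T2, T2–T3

A tree decomposition must satisfy three properties: every vertex lies in some bag; for every edge, both endpoints lie together in some bag; and for every vertex, the bags containing it form a connected subtree. Here vertex 1 appears in no bag, so the decomposition is invalid.

No — vertex 1 appears in no bag.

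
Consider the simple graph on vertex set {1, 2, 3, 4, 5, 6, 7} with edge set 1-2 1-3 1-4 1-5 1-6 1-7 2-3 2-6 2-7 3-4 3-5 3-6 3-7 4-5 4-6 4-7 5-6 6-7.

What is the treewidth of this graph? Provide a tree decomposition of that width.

Treewidth 4.
One optimal decomposition is:
Bags: B1 = {1, 3, 4, 6, 7}  B2 = {1, 3, 4, 5, 6}  B3 = {1, 2, 3, 6, 7}
Tree: B1–B2, B1–B3

Every bag has size at most 5, so the width is 5 − 1 = 4 and tw(G) ≤ 4. For the lower bound, the 5 vertices {1, 2, 3, 6, 7} are pairwise adjacent, and any tree decomposition puts a clique entirely inside one bag — forcing width ≥ 4. Therefore the treewidth is 4.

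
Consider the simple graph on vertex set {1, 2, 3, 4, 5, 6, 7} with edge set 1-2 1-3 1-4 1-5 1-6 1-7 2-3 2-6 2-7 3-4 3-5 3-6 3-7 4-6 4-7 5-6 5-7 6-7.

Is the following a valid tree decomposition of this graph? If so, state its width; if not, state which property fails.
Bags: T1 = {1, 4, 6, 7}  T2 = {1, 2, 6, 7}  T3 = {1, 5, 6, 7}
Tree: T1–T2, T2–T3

No — vertex 3 appears in no bag.

A tree decomposition must satisfy three properties: every vertex lies in some bag; for every edge, both endpoints lie together in some bag; and for every vertex, the bags containing it form a connected subtree. Here vertex 3 appears in no bag, so the decomposition is invalid.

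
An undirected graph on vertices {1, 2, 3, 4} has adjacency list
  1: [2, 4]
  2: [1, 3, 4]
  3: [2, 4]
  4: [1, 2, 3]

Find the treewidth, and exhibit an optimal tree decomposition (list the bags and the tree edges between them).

Treewidth 2.
One such decomposition:
Bags: B1 = {2, 3, 4}  B2 = {1, 2, 4}
Tree: B1–B2

Each bag holds 3 vertices, so the decomposition has width 2, which upper-bounds the treewidth. Conversely, {1, 2, 4} is a clique of size 3, and the vertices of any clique must share a bag in every tree decomposition; so some bag has ≥ 3 vertices and tw(G) ≥ 2. The upper and lower bounds meet at 2, so that is the treewidth.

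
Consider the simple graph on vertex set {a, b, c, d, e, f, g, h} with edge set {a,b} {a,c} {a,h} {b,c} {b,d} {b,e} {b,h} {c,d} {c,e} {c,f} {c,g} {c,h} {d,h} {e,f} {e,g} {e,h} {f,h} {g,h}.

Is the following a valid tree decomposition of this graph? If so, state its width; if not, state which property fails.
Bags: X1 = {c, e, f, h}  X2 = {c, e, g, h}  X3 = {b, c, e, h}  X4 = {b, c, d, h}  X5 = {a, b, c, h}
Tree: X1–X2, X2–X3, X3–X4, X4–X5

Every vertex of G appears in some bag (union = {a, b, c, d, e, f, g, h}); every edge is covered by a bag; and for each vertex v the set of bags containing v is connected in the bag tree. The decomposition is therefore valid. The largest bag has 4 vertices, so the width is 3.

Yes; width 3.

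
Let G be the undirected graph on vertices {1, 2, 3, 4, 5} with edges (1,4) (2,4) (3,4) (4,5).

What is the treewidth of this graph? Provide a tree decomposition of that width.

Treewidth 1.
One optimal decomposition is:
Bags: B1 = {2, 4}  B2 = {3, 4}  B3 = {4, 5}  B4 = {1, 4}
Tree: B1–B2, B2–B3, B3–B4

The largest bag has 2 vertices, giving width 1; this decomposition certifies tw(G) ≤ 1. Any graph with an edge has treewidth ≥ 1, and G has the edge 2–4. Combining the bounds, tw(G) = 1.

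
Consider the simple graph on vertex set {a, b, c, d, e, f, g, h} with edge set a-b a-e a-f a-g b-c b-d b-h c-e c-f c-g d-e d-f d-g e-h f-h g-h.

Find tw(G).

4

A width-4 tree decomposition is:
Bags: B1 = {b, c, e, f, g}  B2 = {a, b, e, f, g}  B3 = {b, e, f, g, h}  B4 = {b, d, e, f, g}
Tree: B1–B2, B2–B3, B3–B4
Every bag has size at most 5, so the width is 5 − 1 = 4 and tw(G) ≤ 4. For the lower bound: the 5 vertex sets {c,f}, {a,g}, {b,h}, {e}, {d} are disjoint, each induces a connected subgraph, and every pair is joined by at least one edge of G. Contracting each set to a single vertex therefore yields K_{5} as a minor, and since treewidth is minor-monotone, tw(G) ≥ tw(K_{5}) = 4. Hence tw(G) = 4 exactly.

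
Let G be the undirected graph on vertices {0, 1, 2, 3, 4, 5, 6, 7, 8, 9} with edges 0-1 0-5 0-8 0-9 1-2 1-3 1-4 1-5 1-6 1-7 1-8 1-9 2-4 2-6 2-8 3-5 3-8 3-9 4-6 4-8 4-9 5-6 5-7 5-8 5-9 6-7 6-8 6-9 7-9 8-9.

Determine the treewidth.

4

A width-4 tree decomposition is:
Bags: B1 = {1, 4, 6, 8, 9}  B2 = {1, 5, 6, 8, 9}  B3 = {1, 2, 4, 6, 8}  B4 = {0, 1, 5, 8, 9}  B5 = {1, 5, 6, 7, 9}  B6 = {1, 3, 5, 8, 9}
Tree: B1–B2, B1–B3, B2–B4, B2–B5, B4–B6
The largest bag has 5 vertices, giving width 4; this decomposition certifies tw(G) ≤ 4. Conversely, {1, 4, 6, 8, 9} is a clique of size 5, and the vertices of any clique must share a bag in every tree decomposition; so some bag has ≥ 5 vertices and tw(G) ≥ 4. Combining the bounds, tw(G) = 4.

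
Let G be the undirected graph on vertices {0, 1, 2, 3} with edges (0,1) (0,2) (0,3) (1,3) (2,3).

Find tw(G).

A width-2 tree decomposition is:
Bags: B1 = {0, 1, 3}  B2 = {0, 2, 3}
Tree: B1–B2
The largest bag has 3 vertices, giving width 2; this decomposition certifies tw(G) ≤ 2. Conversely, {0, 1, 3} is a clique of size 3, and the vertices of any clique must share a bag in every tree decomposition; so some bag has ≥ 3 vertices and tw(G) ≥ 2. The upper and lower bounds meet at 2, so that is the treewidth.

2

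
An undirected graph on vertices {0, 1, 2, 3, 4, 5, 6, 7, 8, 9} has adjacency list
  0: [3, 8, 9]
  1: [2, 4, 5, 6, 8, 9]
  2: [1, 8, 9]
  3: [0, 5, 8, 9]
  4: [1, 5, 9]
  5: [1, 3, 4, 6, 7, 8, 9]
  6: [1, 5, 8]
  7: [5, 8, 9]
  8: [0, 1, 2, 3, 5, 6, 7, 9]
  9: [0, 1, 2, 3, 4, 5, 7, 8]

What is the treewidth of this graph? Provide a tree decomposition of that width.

Every bag has size at most 4, so the width is 4 − 1 = 3 and tw(G) ≤ 3. For the lower bound, the 4 vertices {0, 3, 8, 9} are pairwise adjacent, and any tree decomposition puts a clique entirely inside one bag — forcing width ≥ 3. Combining the bounds, tw(G) = 3.

Treewidth 3.
Bags: B1 = {3, 5, 8, 9}  B2 = {1, 5, 8, 9}  B3 = {1, 5, 6, 8}  B4 = {1, 4, 5, 9}  B5 = {0, 3, 8, 9}  B6 = {5, 7, 8, 9}  B7 = {1, 2, 8, 9}
Tree: B1–B2, B2–B3, B2–B4, B1–B5, B2–B6, B2–B7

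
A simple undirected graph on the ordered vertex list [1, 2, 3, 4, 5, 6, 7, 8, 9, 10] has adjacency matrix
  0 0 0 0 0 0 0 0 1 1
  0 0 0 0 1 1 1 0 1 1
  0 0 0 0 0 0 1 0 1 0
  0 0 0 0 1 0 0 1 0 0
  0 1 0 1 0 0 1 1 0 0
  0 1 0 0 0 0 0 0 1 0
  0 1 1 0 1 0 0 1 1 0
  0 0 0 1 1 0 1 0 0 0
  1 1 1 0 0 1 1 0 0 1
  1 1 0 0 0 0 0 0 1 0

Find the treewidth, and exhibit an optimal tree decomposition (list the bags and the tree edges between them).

Treewidth 2.
One optimal decomposition is:
Bags: B1 = {2, 5, 7}  B2 = {2, 7, 9}  B3 = {2, 9, 10}  B4 = {1, 9, 10}  B5 = {5, 7, 8}  B6 = {4, 5, 8}  B7 = {3, 7, 9}  B8 = {2, 6, 9}
Tree: B1–B2, B2–B3, B3–B4, B1–B5, B5–B6, B2–B7, B3–B8

Every bag has size at most 3, so the width is 3 − 1 = 2 and tw(G) ≤ 2. On the other hand G contains the 3-clique {4, 5, 8}. A clique must lie in a single bag of any decomposition, so no decomposition can have width below 2. Therefore the treewidth is 2.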